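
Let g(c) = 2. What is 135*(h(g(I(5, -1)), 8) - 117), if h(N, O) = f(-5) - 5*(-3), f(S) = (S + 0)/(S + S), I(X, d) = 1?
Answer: -27405/2 ≈ -13703.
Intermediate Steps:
f(S) = ½ (f(S) = S/((2*S)) = S*(1/(2*S)) = ½)
h(N, O) = 31/2 (h(N, O) = ½ - 5*(-3) = ½ + 15 = 31/2)
135*(h(g(I(5, -1)), 8) - 117) = 135*(31/2 - 117) = 135*(-203/2) = -27405/2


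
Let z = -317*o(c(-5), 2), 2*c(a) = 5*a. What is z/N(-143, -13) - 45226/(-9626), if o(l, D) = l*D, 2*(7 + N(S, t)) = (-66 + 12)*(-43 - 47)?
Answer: 92934324/11661899 ≈ 7.9691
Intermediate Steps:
c(a) = 5*a/2 (c(a) = (5*a)/2 = 5*a/2)
N(S, t) = 2423 (N(S, t) = -7 + ((-66 + 12)*(-43 - 47))/2 = -7 + (-54*(-90))/2 = -7 + (½)*4860 = -7 + 2430 = 2423)
o(l, D) = D*l
z = 7925 (z = -634*(5/2)*(-5) = -634*(-25)/2 = -317*(-25) = 7925)
z/N(-143, -13) - 45226/(-9626) = 7925/2423 - 45226/(-9626) = 7925*(1/2423) - 45226*(-1/9626) = 7925/2423 + 22613/4813 = 92934324/11661899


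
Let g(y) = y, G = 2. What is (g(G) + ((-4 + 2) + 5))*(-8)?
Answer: -40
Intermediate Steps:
(g(G) + ((-4 + 2) + 5))*(-8) = (2 + ((-4 + 2) + 5))*(-8) = (2 + (-2 + 5))*(-8) = (2 + 3)*(-8) = 5*(-8) = -40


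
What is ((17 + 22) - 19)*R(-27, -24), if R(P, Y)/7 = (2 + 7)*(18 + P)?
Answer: -11340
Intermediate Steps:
R(P, Y) = 1134 + 63*P (R(P, Y) = 7*((2 + 7)*(18 + P)) = 7*(9*(18 + P)) = 7*(162 + 9*P) = 1134 + 63*P)
((17 + 22) - 19)*R(-27, -24) = ((17 + 22) - 19)*(1134 + 63*(-27)) = (39 - 19)*(1134 - 1701) = 20*(-567) = -11340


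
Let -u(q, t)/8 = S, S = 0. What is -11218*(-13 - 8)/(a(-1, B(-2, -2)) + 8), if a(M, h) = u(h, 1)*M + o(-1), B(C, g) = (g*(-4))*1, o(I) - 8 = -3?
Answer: 235578/13 ≈ 18121.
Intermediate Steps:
u(q, t) = 0 (u(q, t) = -8*0 = 0)
o(I) = 5 (o(I) = 8 - 3 = 5)
B(C, g) = -4*g (B(C, g) = -4*g*1 = -4*g)
a(M, h) = 5 (a(M, h) = 0*M + 5 = 0 + 5 = 5)
-11218*(-13 - 8)/(a(-1, B(-2, -2)) + 8) = -11218*(-13 - 8)/(5 + 8) = -(-235578)/13 = -11218*(-21/13) = 235578/13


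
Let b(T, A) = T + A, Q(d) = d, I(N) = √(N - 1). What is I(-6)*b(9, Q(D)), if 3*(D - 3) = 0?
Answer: 12*I*√7 ≈ 31.749*I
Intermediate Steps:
D = 3 (D = 3 + (⅓)*0 = 3 + 0 = 3)
I(N) = √(-1 + N)
b(T, A) = A + T
I(-6)*b(9, Q(D)) = √(-1 - 6)*(3 + 9) = √(-7)*12 = (I*√7)*12 = 12*I*√7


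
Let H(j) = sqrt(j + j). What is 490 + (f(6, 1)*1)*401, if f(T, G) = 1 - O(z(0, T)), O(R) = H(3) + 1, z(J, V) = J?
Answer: 490 - 401*sqrt(6) ≈ -492.25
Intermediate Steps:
H(j) = sqrt(2)*sqrt(j) (H(j) = sqrt(2*j) = sqrt(2)*sqrt(j))
O(R) = 1 + sqrt(6) (O(R) = sqrt(2)*sqrt(3) + 1 = sqrt(6) + 1 = 1 + sqrt(6))
f(T, G) = -sqrt(6) (f(T, G) = 1 - (1 + sqrt(6)) = 1 + (-1 - sqrt(6)) = -sqrt(6))
490 + (f(6, 1)*1)*401 = 490 + (-sqrt(6)*1)*401 = 490 - sqrt(6)*401 = 490 - 401*sqrt(6)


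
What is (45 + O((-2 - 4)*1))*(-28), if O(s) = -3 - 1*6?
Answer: -1008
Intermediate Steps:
O(s) = -9 (O(s) = -3 - 6 = -9)
(45 + O((-2 - 4)*1))*(-28) = (45 - 9)*(-28) = 36*(-28) = -1008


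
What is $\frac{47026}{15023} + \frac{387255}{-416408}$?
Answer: $\frac{13764270743}{6255697384} \approx 2.2003$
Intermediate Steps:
$\frac{47026}{15023} + \frac{387255}{-416408} = 47026 \cdot \frac{1}{15023} + 387255 \left(- \frac{1}{416408}\right) = \frac{47026}{15023} - \frac{387255}{416408} = \frac{13764270743}{6255697384}$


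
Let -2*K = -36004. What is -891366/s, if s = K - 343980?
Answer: 445683/162989 ≈ 2.7344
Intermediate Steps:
K = 18002 (K = -½*(-36004) = 18002)
s = -325978 (s = 18002 - 343980 = -325978)
-891366/s = -891366/(-325978) = -891366*(-1/325978) = 445683/162989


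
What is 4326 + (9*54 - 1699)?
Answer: 3113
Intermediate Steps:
4326 + (9*54 - 1699) = 4326 + (486 - 1699) = 4326 - 1213 = 3113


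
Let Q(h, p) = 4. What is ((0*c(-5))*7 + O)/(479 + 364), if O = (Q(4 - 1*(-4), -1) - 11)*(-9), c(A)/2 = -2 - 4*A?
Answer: 21/281 ≈ 0.074733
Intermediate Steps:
c(A) = -4 - 8*A (c(A) = 2*(-2 - 4*A) = -4 - 8*A)
O = 63 (O = (4 - 11)*(-9) = -7*(-9) = 63)
((0*c(-5))*7 + O)/(479 + 364) = ((0*(-4 - 8*(-5)))*7 + 63)/(479 + 364) = ((0*(-4 + 40))*7 + 63)/843 = ((0*36)*7 + 63)*(1/843) = (0*7 + 63)*(1/843) = (0 + 63)*(1/843) = 63*(1/843) = 21/281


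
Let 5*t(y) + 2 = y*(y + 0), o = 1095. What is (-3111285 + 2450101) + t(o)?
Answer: -2106897/5 ≈ -4.2138e+5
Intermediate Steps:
t(y) = -2/5 + y**2/5 (t(y) = -2/5 + (y*(y + 0))/5 = -2/5 + (y*y)/5 = -2/5 + y**2/5)
(-3111285 + 2450101) + t(o) = (-3111285 + 2450101) + (-2/5 + (1/5)*1095**2) = -661184 + (-2/5 + (1/5)*1199025) = -661184 + (-2/5 + 239805) = -661184 + 1199023/5 = -2106897/5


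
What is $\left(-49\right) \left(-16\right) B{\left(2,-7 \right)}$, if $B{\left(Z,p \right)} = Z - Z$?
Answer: $0$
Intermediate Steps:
$B{\left(Z,p \right)} = 0$
$\left(-49\right) \left(-16\right) B{\left(2,-7 \right)} = \left(-49\right) \left(-16\right) 0 = 784 \cdot 0 = 0$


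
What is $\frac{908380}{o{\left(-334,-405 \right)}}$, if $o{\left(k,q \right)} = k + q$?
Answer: $- \frac{908380}{739} \approx -1229.2$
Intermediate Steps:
$\frac{908380}{o{\left(-334,-405 \right)}} = \frac{908380}{-334 - 405} = \frac{908380}{-739} = 908380 \left(- \frac{1}{739}\right) = - \frac{908380}{739}$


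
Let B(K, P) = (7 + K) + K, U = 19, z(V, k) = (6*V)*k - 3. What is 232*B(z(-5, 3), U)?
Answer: -41528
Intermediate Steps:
z(V, k) = -3 + 6*V*k (z(V, k) = 6*V*k - 3 = -3 + 6*V*k)
B(K, P) = 7 + 2*K
232*B(z(-5, 3), U) = 232*(7 + 2*(-3 + 6*(-5)*3)) = 232*(7 + 2*(-3 - 90)) = 232*(7 + 2*(-93)) = 232*(7 - 186) = 232*(-179) = -41528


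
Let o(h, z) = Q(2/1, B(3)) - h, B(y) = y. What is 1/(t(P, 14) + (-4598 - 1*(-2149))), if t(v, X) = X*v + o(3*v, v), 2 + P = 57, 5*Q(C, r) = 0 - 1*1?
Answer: -5/9221 ≈ -0.00054224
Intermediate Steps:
Q(C, r) = -⅕ (Q(C, r) = (0 - 1*1)/5 = (0 - 1)/5 = (⅕)*(-1) = -⅕)
o(h, z) = -⅕ - h
P = 55 (P = -2 + 57 = 55)
t(v, X) = -⅕ - 3*v + X*v (t(v, X) = X*v + (-⅕ - 3*v) = -⅕ - 3*v + X*v)
1/(t(P, 14) + (-4598 - 1*(-2149))) = 1/((-⅕ - 3*55 + 14*55) + (-4598 - 1*(-2149))) = 1/((-⅕ - 165 + 770) + (-4598 + 2149)) = 1/(3024/5 - 2449) = 1/(-9221/5) = -5/9221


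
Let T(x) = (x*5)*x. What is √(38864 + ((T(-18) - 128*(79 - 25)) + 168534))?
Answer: √202106 ≈ 449.56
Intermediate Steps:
T(x) = 5*x² (T(x) = (5*x)*x = 5*x²)
√(38864 + ((T(-18) - 128*(79 - 25)) + 168534)) = √(38864 + ((5*(-18)² - 128*(79 - 25)) + 168534)) = √(38864 + ((5*324 - 128*54) + 168534)) = √(38864 + ((1620 - 6912) + 168534)) = √(38864 + (-5292 + 168534)) = √(38864 + 163242) = √202106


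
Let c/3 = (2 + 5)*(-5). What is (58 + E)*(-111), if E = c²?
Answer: -1230213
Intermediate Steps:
c = -105 (c = 3*((2 + 5)*(-5)) = 3*(7*(-5)) = 3*(-35) = -105)
E = 11025 (E = (-105)² = 11025)
(58 + E)*(-111) = (58 + 11025)*(-111) = 11083*(-111) = -1230213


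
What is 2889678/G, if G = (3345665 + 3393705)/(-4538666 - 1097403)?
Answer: -740292027081/306335 ≈ -2.4166e+6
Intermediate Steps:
G = -6739370/5636069 (G = 6739370/(-5636069) = 6739370*(-1/5636069) = -6739370/5636069 ≈ -1.1958)
2889678/G = 2889678/(-6739370/5636069) = 2889678*(-5636069/6739370) = -740292027081/306335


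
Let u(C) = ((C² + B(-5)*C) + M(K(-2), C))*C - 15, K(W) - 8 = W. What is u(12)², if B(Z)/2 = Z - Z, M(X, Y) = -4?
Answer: 2772225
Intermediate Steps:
K(W) = 8 + W
B(Z) = 0 (B(Z) = 2*(Z - Z) = 2*0 = 0)
u(C) = -15 + C*(-4 + C²) (u(C) = ((C² + 0*C) - 4)*C - 15 = ((C² + 0) - 4)*C - 15 = (C² - 4)*C - 15 = (-4 + C²)*C - 15 = C*(-4 + C²) - 15 = -15 + C*(-4 + C²))
u(12)² = (-15 + 12³ - 4*12)² = (-15 + 1728 - 48)² = 1665² = 2772225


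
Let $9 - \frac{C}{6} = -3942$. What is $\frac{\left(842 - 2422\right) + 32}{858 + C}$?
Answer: $- \frac{129}{2047} \approx -0.063019$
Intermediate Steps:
$C = 23706$ ($C = 54 - -23652 = 54 + 23652 = 23706$)
$\frac{\left(842 - 2422\right) + 32}{858 + C} = \frac{\left(842 - 2422\right) + 32}{858 + 23706} = \frac{-1580 + 32}{24564} = \left(-1548\right) \frac{1}{24564} = - \frac{129}{2047}$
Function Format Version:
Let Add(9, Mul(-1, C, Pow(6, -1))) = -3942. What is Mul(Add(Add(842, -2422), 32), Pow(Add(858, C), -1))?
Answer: Rational(-129, 2047) ≈ -0.063019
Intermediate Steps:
C = 23706 (C = Add(54, Mul(-6, -3942)) = Add(54, 23652) = 23706)
Mul(Add(Add(842, -2422), 32), Pow(Add(858, C), -1)) = Mul(Add(Add(842, -2422), 32), Pow(Add(858, 23706), -1)) = Mul(Add(-1580, 32), Pow(24564, -1)) = Mul(-1548, Rational(1, 24564)) = Rational(-129, 2047)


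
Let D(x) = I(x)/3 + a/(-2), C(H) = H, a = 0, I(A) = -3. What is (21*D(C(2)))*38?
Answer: -798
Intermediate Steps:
D(x) = -1 (D(x) = -3/3 + 0/(-2) = -3*⅓ + 0*(-½) = -1 + 0 = -1)
(21*D(C(2)))*38 = (21*(-1))*38 = -21*38 = -798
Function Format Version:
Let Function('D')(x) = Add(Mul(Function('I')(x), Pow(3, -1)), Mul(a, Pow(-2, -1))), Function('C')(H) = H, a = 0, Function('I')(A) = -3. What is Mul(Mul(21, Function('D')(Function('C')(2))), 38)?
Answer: -798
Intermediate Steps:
Function('D')(x) = -1 (Function('D')(x) = Add(Mul(-3, Pow(3, -1)), Mul(0, Pow(-2, -1))) = Add(Mul(-3, Rational(1, 3)), Mul(0, Rational(-1, 2))) = Add(-1, 0) = -1)
Mul(Mul(21, Function('D')(Function('C')(2))), 38) = Mul(Mul(21, -1), 38) = Mul(-21, 38) = -798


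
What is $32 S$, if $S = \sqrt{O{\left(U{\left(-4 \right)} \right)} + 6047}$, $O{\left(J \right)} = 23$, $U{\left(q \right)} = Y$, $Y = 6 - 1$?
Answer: $32 \sqrt{6070} \approx 2493.1$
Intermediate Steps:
$Y = 5$
$U{\left(q \right)} = 5$
$S = \sqrt{6070}$ ($S = \sqrt{23 + 6047} = \sqrt{6070} \approx 77.91$)
$32 S = 32 \sqrt{6070}$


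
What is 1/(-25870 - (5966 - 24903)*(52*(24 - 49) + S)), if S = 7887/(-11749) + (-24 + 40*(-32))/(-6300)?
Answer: -18504675/456191359442137 ≈ -4.0563e-8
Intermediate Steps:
S = -8591851/18504675 (S = 7887*(-1/11749) + (-24 - 1280)*(-1/6300) = -7887/11749 - 1304*(-1/6300) = -7887/11749 + 326/1575 = -8591851/18504675 ≈ -0.46431)
1/(-25870 - (5966 - 24903)*(52*(24 - 49) + S)) = 1/(-25870 - (5966 - 24903)*(52*(24 - 49) - 8591851/18504675)) = 1/(-25870 - (-18937)*(52*(-25) - 8591851/18504675)) = 1/(-25870 - (-18937)*(-1300 - 8591851/18504675)) = 1/(-25870 - (-18937)*(-24064669351)/18504675) = 1/(-25870 - 1*455712643499887/18504675) = 1/(-25870 - 455712643499887/18504675) = 1/(-456191359442137/18504675) = -18504675/456191359442137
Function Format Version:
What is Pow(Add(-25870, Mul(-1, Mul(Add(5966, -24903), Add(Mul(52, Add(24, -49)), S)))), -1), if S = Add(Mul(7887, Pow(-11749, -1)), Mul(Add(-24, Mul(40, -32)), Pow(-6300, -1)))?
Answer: Rational(-18504675, 456191359442137) ≈ -4.0563e-8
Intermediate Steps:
S = Rational(-8591851, 18504675) (S = Add(Mul(7887, Rational(-1, 11749)), Mul(Add(-24, -1280), Rational(-1, 6300))) = Add(Rational(-7887, 11749), Mul(-1304, Rational(-1, 6300))) = Add(Rational(-7887, 11749), Rational(326, 1575)) = Rational(-8591851, 18504675) ≈ -0.46431)
Pow(Add(-25870, Mul(-1, Mul(Add(5966, -24903), Add(Mul(52, Add(24, -49)), S)))), -1) = Pow(Add(-25870, Mul(-1, Mul(Add(5966, -24903), Add(Mul(52, Add(24, -49)), Rational(-8591851, 18504675))))), -1) = Pow(Add(-25870, Mul(-1, Mul(-18937, Add(Mul(52, -25), Rational(-8591851, 18504675))))), -1) = Pow(Add(-25870, Mul(-1, Mul(-18937, Add(-1300, Rational(-8591851, 18504675))))), -1) = Pow(Add(-25870, Mul(-1, Mul(-18937, Rational(-24064669351, 18504675)))), -1) = Pow(Add(-25870, Mul(-1, Rational(455712643499887, 18504675))), -1) = Pow(Add(-25870, Rational(-455712643499887, 18504675)), -1) = Pow(Rational(-456191359442137, 18504675), -1) = Rational(-18504675, 456191359442137)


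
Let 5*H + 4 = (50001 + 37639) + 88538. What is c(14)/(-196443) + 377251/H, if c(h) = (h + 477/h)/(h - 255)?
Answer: 312551861620253/29191973750667 ≈ 10.707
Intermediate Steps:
H = 176174/5 (H = -4/5 + ((50001 + 37639) + 88538)/5 = -4/5 + (87640 + 88538)/5 = -4/5 + (1/5)*176178 = -4/5 + 176178/5 = 176174/5 ≈ 35235.)
c(h) = (h + 477/h)/(-255 + h)
c(14)/(-196443) + 377251/H = ((477 + 14**2)/(14*(-255 + 14)))/(-196443) + 377251/(176174/5) = ((1/14)*(477 + 196)/(-241))*(-1/196443) + 377251*(5/176174) = ((1/14)*(-1/241)*673)*(-1/196443) + 1886255/176174 = -673/3374*(-1/196443) + 1886255/176174 = 673/662798682 + 1886255/176174 = 312551861620253/29191973750667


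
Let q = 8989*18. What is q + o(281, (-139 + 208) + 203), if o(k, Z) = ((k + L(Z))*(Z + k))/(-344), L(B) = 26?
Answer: 55490117/344 ≈ 1.6131e+5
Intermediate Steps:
o(k, Z) = -(26 + k)*(Z + k)/344 (o(k, Z) = ((k + 26)*(Z + k))/(-344) = ((26 + k)*(Z + k))*(-1/344) = -(26 + k)*(Z + k)/344)
q = 161802
q + o(281, (-139 + 208) + 203) = 161802 + (-13*((-139 + 208) + 203)/172 - 13/172*281 - 1/344*281² - 1/344*((-139 + 208) + 203)*281) = 161802 + (-13*(69 + 203)/172 - 3653/172 - 1/344*78961 - 1/344*(69 + 203)*281) = 161802 + (-13/172*272 - 3653/172 - 78961/344 - 1/344*272*281) = 161802 + (-884/43 - 3653/172 - 78961/344 - 9554/43) = 161802 - 169771/344 = 55490117/344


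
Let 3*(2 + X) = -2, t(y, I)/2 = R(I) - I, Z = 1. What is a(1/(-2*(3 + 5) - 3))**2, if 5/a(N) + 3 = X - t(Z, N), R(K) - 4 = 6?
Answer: 81225/2157961 ≈ 0.037640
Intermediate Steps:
R(K) = 10 (R(K) = 4 + 6 = 10)
t(y, I) = 20 - 2*I (t(y, I) = 2*(10 - I) = 20 - 2*I)
X = -8/3 (X = -2 + (1/3)*(-2) = -2 - 2/3 = -8/3 ≈ -2.6667)
a(N) = 5/(-77/3 + 2*N) (a(N) = 5/(-3 + (-8/3 - (20 - 2*N))) = 5/(-3 + (-8/3 + (-20 + 2*N))) = 5/(-3 + (-68/3 + 2*N)) = 5/(-77/3 + 2*N))
a(1/(-2*(3 + 5) - 3))**2 = (15/(-77 + 6/(-2*(3 + 5) - 3)))**2 = (15/(-77 + 6/(-2*8 - 3)))**2 = (15/(-77 + 6/(-16 - 3)))**2 = (15/(-77 + 6/(-19)))**2 = (15/(-77 + 6*(-1/19)))**2 = (15/(-77 - 6/19))**2 = (15/(-1469/19))**2 = (15*(-19/1469))**2 = (-285/1469)**2 = 81225/2157961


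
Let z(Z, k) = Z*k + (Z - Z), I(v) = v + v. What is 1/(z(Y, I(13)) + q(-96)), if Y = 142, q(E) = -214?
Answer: 1/3478 ≈ 0.00028752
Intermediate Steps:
I(v) = 2*v
z(Z, k) = Z*k (z(Z, k) = Z*k + 0 = Z*k)
1/(z(Y, I(13)) + q(-96)) = 1/(142*(2*13) - 214) = 1/(142*26 - 214) = 1/(3692 - 214) = 1/3478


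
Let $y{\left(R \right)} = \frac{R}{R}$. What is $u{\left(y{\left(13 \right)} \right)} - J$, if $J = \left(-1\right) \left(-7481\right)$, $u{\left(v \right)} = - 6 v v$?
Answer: $-7487$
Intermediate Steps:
$y{\left(R \right)} = 1$
$u{\left(v \right)} = - 6 v^{2}$
$J = 7481$
$u{\left(y{\left(13 \right)} \right)} - J = - 6 \cdot 1^{2} - 7481 = \left(-6\right) 1 - 7481 = -6 - 7481 = -7487$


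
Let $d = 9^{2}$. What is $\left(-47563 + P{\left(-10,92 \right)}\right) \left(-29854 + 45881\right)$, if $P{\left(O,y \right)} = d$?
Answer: $-760994014$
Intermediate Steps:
$d = 81$
$P{\left(O,y \right)} = 81$
$\left(-47563 + P{\left(-10,92 \right)}\right) \left(-29854 + 45881\right) = \left(-47563 + 81\right) \left(-29854 + 45881\right) = \left(-47482\right) 16027 = -760994014$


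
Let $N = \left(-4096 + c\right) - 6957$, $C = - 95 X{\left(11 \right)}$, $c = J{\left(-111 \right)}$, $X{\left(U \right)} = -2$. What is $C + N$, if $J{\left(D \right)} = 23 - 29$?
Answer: $-10869$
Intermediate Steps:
$J{\left(D \right)} = -6$
$c = -6$
$C = 190$ ($C = \left(-95\right) \left(-2\right) = 190$)
$N = -11059$ ($N = \left(-4096 - 6\right) - 6957 = -4102 - 6957 = -11059$)
$C + N = 190 - 11059 = -10869$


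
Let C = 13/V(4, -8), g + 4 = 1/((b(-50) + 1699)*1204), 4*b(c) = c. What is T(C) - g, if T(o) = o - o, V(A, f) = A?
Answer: 8122183/2030546 ≈ 4.0000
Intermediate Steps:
b(c) = c/4
g = -8122183/2030546 (g = -4 + 1/(((¼)*(-50) + 1699)*1204) = -4 + (1/1204)/(-25/2 + 1699) = -4 + (1/1204)/(3373/2) = -4 + (2/3373)*(1/1204) = -4 + 1/2030546 = -8122183/2030546 ≈ -4.0000)
C = 13/4 ≈ 3.2500
T(o) = 0
T(C) - g = 0 - 1*(-8122183/2030546) = 0 + 8122183/2030546 = 8122183/2030546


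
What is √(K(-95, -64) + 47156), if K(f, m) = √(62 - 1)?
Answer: √(47156 + √61) ≈ 217.17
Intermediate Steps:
K(f, m) = √61
√(K(-95, -64) + 47156) = √(√61 + 47156) = √(47156 + √61)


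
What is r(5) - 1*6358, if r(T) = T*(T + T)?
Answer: -6308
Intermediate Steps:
r(T) = 2*T**2 (r(T) = T*(2*T) = 2*T**2)
r(5) - 1*6358 = 2*5**2 - 1*6358 = 2*25 - 6358 = 50 - 6358 = -6308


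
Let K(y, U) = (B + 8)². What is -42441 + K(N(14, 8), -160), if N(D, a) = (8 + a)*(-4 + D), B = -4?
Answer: -42425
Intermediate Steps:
N(D, a) = (-4 + D)*(8 + a)
K(y, U) = 16 (K(y, U) = (-4 + 8)² = 4² = 16)
-42441 + K(N(14, 8), -160) = -42441 + 16 = -42425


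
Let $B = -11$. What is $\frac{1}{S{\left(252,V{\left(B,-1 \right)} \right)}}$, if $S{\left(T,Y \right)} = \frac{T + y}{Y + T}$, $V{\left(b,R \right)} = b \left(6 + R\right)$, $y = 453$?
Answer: $\frac{197}{705} \approx 0.27943$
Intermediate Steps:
$S{\left(T,Y \right)} = \frac{453 + T}{T + Y}$ ($S{\left(T,Y \right)} = \frac{T + 453}{Y + T} = \frac{453 + T}{T + Y}$)
$\frac{1}{S{\left(252,V{\left(B,-1 \right)} \right)}} = \frac{1}{\frac{1}{252 - 11 \left(6 - 1\right)} \left(453 + 252\right)} = \frac{1}{\frac{1}{252 - 55} \cdot 705} = \frac{1}{\frac{1}{197} \cdot 705} = \frac{1}{\frac{705}{197}} = \frac{197}{705}$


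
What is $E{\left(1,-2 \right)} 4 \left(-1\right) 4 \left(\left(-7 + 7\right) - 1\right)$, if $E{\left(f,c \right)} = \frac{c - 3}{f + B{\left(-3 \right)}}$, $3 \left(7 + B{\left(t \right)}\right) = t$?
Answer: $\frac{80}{7} \approx 11.429$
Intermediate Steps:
$B{\left(t \right)} = -7 + \frac{t}{3}$
$E{\left(f,c \right)} = \frac{-3 + c}{-8 + f}$ ($E{\left(f,c \right)} = \frac{c - 3}{f + \left(-7 + \frac{1}{3} \left(-3\right)\right)} = \frac{-3 + c}{f - 8} = \frac{-3 + c}{-8 + f}$)
$E{\left(1,-2 \right)} 4 \left(-1\right) 4 \left(\left(-7 + 7\right) - 1\right) = \frac{-3 - 2}{-8 + 1} \cdot 4 \left(-1\right) 4 \left(\left(-7 + 7\right) - 1\right) = \frac{1}{-7} \left(-5\right) \left(\left(-4\right) 4\right) \left(0 - 1\right) = \left(- \frac{1}{7}\right) \left(-5\right) \left(-16\right) \left(-1\right) = \frac{5}{7} \left(-16\right) \left(-1\right) = \left(- \frac{80}{7}\right) \left(-1\right) = \frac{80}{7}$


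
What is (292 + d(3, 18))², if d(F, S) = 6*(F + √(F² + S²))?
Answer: 108088 + 11160*√37 ≈ 1.7597e+5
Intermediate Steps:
d(F, S) = 6*F + 6*√(F² + S²)
(292 + d(3, 18))² = (292 + (6*3 + 6*√(3² + 18²)))² = (292 + (18 + 6*√(9 + 324)))² = (292 + (18 + 6*√333))² = (292 + (18 + 6*(3*√37)))² = (292 + (18 + 18*√37))² = (310 + 18*√37)²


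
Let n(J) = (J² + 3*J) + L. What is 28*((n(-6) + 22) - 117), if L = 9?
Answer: -1904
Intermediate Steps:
n(J) = 9 + J² + 3*J (n(J) = (J² + 3*J) + 9 = 9 + J² + 3*J)
28*((n(-6) + 22) - 117) = 28*(((9 + (-6)² + 3*(-6)) + 22) - 117) = 28*(((9 + 36 - 18) + 22) - 117) = 28*((27 + 22) - 117) = 28*(49 - 117) = 28*(-68) = -1904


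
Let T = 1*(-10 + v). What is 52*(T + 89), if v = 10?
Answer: 4628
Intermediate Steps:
T = 0 (T = 1*(-10 + 10) = 1*0 = 0)
52*(T + 89) = 52*(0 + 89) = 52*89 = 4628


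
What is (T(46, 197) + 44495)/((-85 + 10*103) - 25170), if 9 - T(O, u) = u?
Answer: -14769/8075 ≈ -1.8290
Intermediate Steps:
T(O, u) = 9 - u
(T(46, 197) + 44495)/((-85 + 10*103) - 25170) = ((9 - 1*197) + 44495)/((-85 + 10*103) - 25170) = ((9 - 197) + 44495)/((-85 + 1030) - 25170) = (-188 + 44495)/(945 - 25170) = 44307/(-24225) = 44307*(-1/24225) = -14769/8075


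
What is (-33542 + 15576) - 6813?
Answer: -24779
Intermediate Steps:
(-33542 + 15576) - 6813 = -17966 - 6813 = -24779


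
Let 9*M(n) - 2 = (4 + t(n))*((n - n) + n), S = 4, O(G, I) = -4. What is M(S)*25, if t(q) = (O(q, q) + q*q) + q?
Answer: 2050/9 ≈ 227.78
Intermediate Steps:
t(q) = -4 + q + q**2 (t(q) = (-4 + q*q) + q = (-4 + q**2) + q = -4 + q + q**2)
M(n) = 2/9 + n*(n + n**2)/9 (M(n) = 2/9 + ((4 + (-4 + n + n**2))*((n - n) + n))/9 = 2/9 + ((n + n**2)*(0 + n))/9 = 2/9 + ((n + n**2)*n)/9 = 2/9 + (n*(n + n**2))/9 = 2/9 + n*(n + n**2)/9)
M(S)*25 = (2/9 + (1/9)*4**2 + (1/9)*4**3)*25 = (2/9 + (1/9)*16 + (1/9)*64)*25 = (2/9 + 16/9 + 64/9)*25 = (82/9)*25 = 2050/9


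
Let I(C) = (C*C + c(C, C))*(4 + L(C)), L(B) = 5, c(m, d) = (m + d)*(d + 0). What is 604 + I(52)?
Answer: 73612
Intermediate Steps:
c(m, d) = d*(d + m) (c(m, d) = (d + m)*d = d*(d + m))
I(C) = 27*C**2 (I(C) = (C*C + C*(C + C))*(4 + 5) = (C**2 + C*(2*C))*9 = (C**2 + 2*C**2)*9 = (3*C**2)*9 = 27*C**2)
604 + I(52) = 604 + 27*52**2 = 604 + 27*2704 = 604 + 73008 = 73612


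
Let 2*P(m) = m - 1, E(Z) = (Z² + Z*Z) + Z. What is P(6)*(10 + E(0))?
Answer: 25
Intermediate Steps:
E(Z) = Z + 2*Z² (E(Z) = (Z² + Z²) + Z = 2*Z² + Z = Z + 2*Z²)
P(m) = -½ + m/2 (P(m) = (m - 1)/2 = (-1 + m)/2 = -½ + m/2)
P(6)*(10 + E(0)) = (-½ + (½)*6)*(10 + 0*(1 + 2*0)) = (-½ + 3)*(10 + 0*(1 + 0)) = 5*(10 + 0*1)/2 = 5*(10 + 0)/2 = (5/2)*10 = 25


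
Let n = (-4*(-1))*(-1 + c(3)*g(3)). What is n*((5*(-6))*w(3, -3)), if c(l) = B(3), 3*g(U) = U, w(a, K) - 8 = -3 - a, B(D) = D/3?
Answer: 0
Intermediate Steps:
B(D) = D/3 (B(D) = D*(⅓) = D/3)
w(a, K) = 5 - a (w(a, K) = 8 + (-3 - a) = 5 - a)
g(U) = U/3
c(l) = 1 (c(l) = (⅓)*3 = 1)
n = 0 (n = (-4*(-1))*(-1 + 1*((⅓)*3)) = 4*(-1 + 1*1) = 4*(-1 + 1) = 4*0 = 0)
n*((5*(-6))*w(3, -3)) = 0*((5*(-6))*(5 - 1*3)) = 0*(-30*(5 - 3)) = 0*(-30*2) = 0*(-60) = 0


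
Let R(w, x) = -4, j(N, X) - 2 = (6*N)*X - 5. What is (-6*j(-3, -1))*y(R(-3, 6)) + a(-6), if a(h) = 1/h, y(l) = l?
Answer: 2159/6 ≈ 359.83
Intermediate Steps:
j(N, X) = -3 + 6*N*X (j(N, X) = 2 + ((6*N)*X - 5) = 2 + (6*N*X - 5) = 2 + (-5 + 6*N*X) = -3 + 6*N*X)
a(h) = 1/h
(-6*j(-3, -1))*y(R(-3, 6)) + a(-6) = -6*(-3 + 6*(-3)*(-1))*(-4) + 1/(-6) = -6*(-3 + 18)*(-4) - ⅙ = -6*15*(-4) - ⅙ = -90*(-4) - ⅙ = 360 - ⅙ = 2159/6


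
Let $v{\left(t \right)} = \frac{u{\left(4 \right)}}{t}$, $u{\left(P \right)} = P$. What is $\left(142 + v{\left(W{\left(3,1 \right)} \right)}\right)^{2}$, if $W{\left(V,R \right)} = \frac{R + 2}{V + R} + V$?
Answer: $\frac{4605316}{225} \approx 20468.0$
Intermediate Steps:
$W{\left(V,R \right)} = V + \frac{2 + R}{R + V}$ ($W{\left(V,R \right)} = \frac{2 + R}{R + V} + V = V + \frac{2 + R}{R + V}$)
$v{\left(t \right)} = \frac{4}{t}$
$\left(142 + v{\left(W{\left(3,1 \right)} \right)}\right)^{2} = \left(142 + \frac{4}{\frac{1}{1 + 3} \left(2 + 1 + 3^{2} + 1 \cdot 3\right)}\right)^{2} = \left(142 + \frac{4}{\frac{1}{4} \left(2 + 1 + 9 + 3\right)}\right)^{2} = \left(142 + \frac{4}{\frac{1}{4} \cdot 15}\right)^{2} = \left(142 + \frac{4}{\frac{15}{4}}\right)^{2} = \left(142 + 4 \cdot \frac{4}{15}\right)^{2} = \left(142 + \frac{16}{15}\right)^{2} = \left(\frac{2146}{15}\right)^{2} = \frac{4605316}{225}$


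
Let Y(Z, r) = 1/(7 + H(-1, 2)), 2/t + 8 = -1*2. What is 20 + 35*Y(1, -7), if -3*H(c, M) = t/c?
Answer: 2605/104 ≈ 25.048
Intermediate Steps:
t = -⅕ (t = 2/(-8 - 1*2) = 2/(-8 - 2) = 2/(-10) = 2*(-⅒) = -⅕ ≈ -0.20000)
H(c, M) = 1/(15*c) (H(c, M) = -(-1)/(15*c) = 1/(15*c))
Y(Z, r) = 15/104 (Y(Z, r) = 1/(7 + (1/15)/(-1)) = 1/(7 + (1/15)*(-1)) = 1/(7 - 1/15) = 1/(104/15) = 15/104)
20 + 35*Y(1, -7) = 20 + 35*(15/104) = 20 + 525/104 = 2605/104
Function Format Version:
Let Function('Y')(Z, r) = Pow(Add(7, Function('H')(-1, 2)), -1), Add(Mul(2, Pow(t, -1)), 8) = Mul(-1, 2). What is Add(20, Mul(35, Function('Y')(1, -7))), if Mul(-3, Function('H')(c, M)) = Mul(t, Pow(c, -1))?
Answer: Rational(2605, 104) ≈ 25.048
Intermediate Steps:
t = Rational(-1, 5) (t = Mul(2, Pow(Add(-8, Mul(-1, 2)), -1)) = Mul(2, Pow(Add(-8, -2), -1)) = Mul(2, Pow(-10, -1)) = Mul(2, Rational(-1, 10)) = Rational(-1, 5) ≈ -0.20000)
Function('H')(c, M) = Mul(Rational(1, 15), Pow(c, -1)) (Function('H')(c, M) = Mul(Rational(-1, 3), Mul(Rational(-1, 5), Pow(c, -1))) = Mul(Rational(1, 15), Pow(c, -1)))
Function('Y')(Z, r) = Rational(15, 104) (Function('Y')(Z, r) = Pow(Add(7, Mul(Rational(1, 15), Pow(-1, -1))), -1) = Pow(Add(7, Mul(Rational(1, 15), -1)), -1) = Pow(Add(7, Rational(-1, 15)), -1) = Pow(Rational(104, 15), -1) = Rational(15, 104))
Add(20, Mul(35, Function('Y')(1, -7))) = Add(20, Mul(35, Rational(15, 104))) = Add(20, Rational(525, 104)) = Rational(2605, 104)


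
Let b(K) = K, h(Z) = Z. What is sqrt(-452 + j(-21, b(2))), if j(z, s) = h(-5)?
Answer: I*sqrt(457) ≈ 21.378*I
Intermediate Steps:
j(z, s) = -5
sqrt(-452 + j(-21, b(2))) = sqrt(-452 - 5) = sqrt(-457) = I*sqrt(457)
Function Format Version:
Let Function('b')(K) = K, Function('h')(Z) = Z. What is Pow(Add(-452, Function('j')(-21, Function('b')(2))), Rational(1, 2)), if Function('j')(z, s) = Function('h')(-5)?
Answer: Mul(I, Pow(457, Rational(1, 2))) ≈ Mul(21.378, I)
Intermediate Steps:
Function('j')(z, s) = -5
Pow(Add(-452, Function('j')(-21, Function('b')(2))), Rational(1, 2)) = Pow(Add(-452, -5), Rational(1, 2)) = Pow(-457, Rational(1, 2)) = Mul(I, Pow(457, Rational(1, 2)))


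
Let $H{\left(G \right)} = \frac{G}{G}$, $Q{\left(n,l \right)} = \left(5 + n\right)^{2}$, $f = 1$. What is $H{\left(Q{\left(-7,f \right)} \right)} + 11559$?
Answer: $11560$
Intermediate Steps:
$H{\left(G \right)} = 1$
$H{\left(Q{\left(-7,f \right)} \right)} + 11559 = 1 + 11559 = 11560$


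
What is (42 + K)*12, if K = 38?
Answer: 960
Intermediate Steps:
(42 + K)*12 = (42 + 38)*12 = 80*12 = 960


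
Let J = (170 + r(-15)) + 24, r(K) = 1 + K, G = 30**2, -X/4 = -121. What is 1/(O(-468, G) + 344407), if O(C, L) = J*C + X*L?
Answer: 1/695767 ≈ 1.4373e-6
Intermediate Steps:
X = 484 (X = -4*(-121) = 484)
G = 900
J = 180 (J = (170 + (1 - 15)) + 24 = (170 - 14) + 24 = 156 + 24 = 180)
O(C, L) = 180*C + 484*L
1/(O(-468, G) + 344407) = 1/((180*(-468) + 484*900) + 344407) = 1/((-84240 + 435600) + 344407) = 1/(351360 + 344407) = 1/695767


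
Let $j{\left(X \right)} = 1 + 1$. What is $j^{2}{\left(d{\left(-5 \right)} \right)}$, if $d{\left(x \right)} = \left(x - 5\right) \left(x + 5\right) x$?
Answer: $4$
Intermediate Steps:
$d{\left(x \right)} = x \left(-5 + x\right) \left(5 + x\right)$ ($d{\left(x \right)} = \left(-5 + x\right) \left(5 + x\right) x = x \left(-5 + x\right) \left(5 + x\right)$)
$j{\left(X \right)} = 2$
$j^{2}{\left(d{\left(-5 \right)} \right)} = 2^{2} = 4$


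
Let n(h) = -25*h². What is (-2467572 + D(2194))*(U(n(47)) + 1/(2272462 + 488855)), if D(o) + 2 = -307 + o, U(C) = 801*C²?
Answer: -16632524705991189889777562/2761317 ≈ -6.0234e+18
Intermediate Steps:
D(o) = -309 + o (D(o) = -2 + (-307 + o) = -309 + o)
(-2467572 + D(2194))*(U(n(47)) + 1/(2272462 + 488855)) = (-2467572 + (-309 + 2194))*(801*(-25*47²)² + 1/(2272462 + 488855)) = (-2467572 + 1885)*(801*(-25*2209)² + 1/2761317) = -2465687*(801*(-55225)² + 1/2761317) = -2465687*(801*3049800625 + 1/2761317) = -2465687*(2442890300625 + 1/2761317) = -2465687*6745594516250923126/2761317 = -16632524705991189889777562/2761317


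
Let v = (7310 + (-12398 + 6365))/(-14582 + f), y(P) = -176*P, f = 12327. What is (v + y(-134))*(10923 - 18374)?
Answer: -396248970993/2255 ≈ -1.7572e+8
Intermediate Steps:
v = -1277/2255 (v = (7310 + (-12398 + 6365))/(-14582 + 12327) = (7310 - 6033)/(-2255) = 1277*(-1/2255) = -1277/2255 ≈ -0.56630)
(v + y(-134))*(10923 - 18374) = (-1277/2255 - 176*(-134))*(10923 - 18374) = (-1277/2255 + 23584)*(-7451) = (53180643/2255)*(-7451) = -396248970993/2255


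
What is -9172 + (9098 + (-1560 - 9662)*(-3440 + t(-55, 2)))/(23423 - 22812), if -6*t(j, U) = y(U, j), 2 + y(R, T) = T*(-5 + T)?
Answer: 117531136/1833 ≈ 64120.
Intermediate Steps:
y(R, T) = -2 + T*(-5 + T)
t(j, U) = ⅓ - j²/6 + 5*j/6 (t(j, U) = -(-2 + j² - 5*j)/6 = ⅓ - j²/6 + 5*j/6)
-9172 + (9098 + (-1560 - 9662)*(-3440 + t(-55, 2)))/(23423 - 22812) = -9172 + (9098 + (-1560 - 9662)*(-3440 + (⅓ - ⅙*(-55)² + (⅚)*(-55))))/(23423 - 22812) = -9172 + (9098 - 11222*(-3440 + (⅓ - ⅙*3025 - 275/6)))/611 = -9172 + (9098 - 11222*(-3440 + (⅓ - 3025/6 - 275/6)))*(1/611) = -9172 + (9098 - 11222*(-3440 - 1649/3))*(1/611) = -9172 + (9098 - 11222*(-11969/3))*(1/611) = -9172 + (9098 + 134316118/3)*(1/611) = -9172 + (134343412/3)*(1/611) = -9172 + 134343412/1833 = 117531136/1833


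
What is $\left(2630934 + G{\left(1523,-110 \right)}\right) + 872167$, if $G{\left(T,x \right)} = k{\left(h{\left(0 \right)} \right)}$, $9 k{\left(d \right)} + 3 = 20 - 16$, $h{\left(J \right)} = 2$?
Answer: $\frac{31527910}{9} \approx 3.5031 \cdot 10^{6}$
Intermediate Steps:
$k{\left(d \right)} = \frac{1}{9}$ ($k{\left(d \right)} = - \frac{1}{3} + \frac{20 - 16}{9} = - \frac{1}{3} + \frac{1}{9} \cdot 4 = - \frac{1}{3} + \frac{4}{9} = \frac{1}{9}$)
$G{\left(T,x \right)} = \frac{1}{9}$
$\left(2630934 + G{\left(1523,-110 \right)}\right) + 872167 = \left(2630934 + \frac{1}{9}\right) + 872167 = \frac{23678407}{9} + 872167 = \frac{31527910}{9}$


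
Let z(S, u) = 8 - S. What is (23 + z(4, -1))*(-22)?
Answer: -594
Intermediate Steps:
(23 + z(4, -1))*(-22) = (23 + (8 - 1*4))*(-22) = (23 + (8 - 4))*(-22) = (23 + 4)*(-22) = 27*(-22) = -594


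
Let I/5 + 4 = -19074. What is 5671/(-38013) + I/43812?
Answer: -645752987/277570926 ≈ -2.3264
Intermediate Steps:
I = -95390 (I = -20 + 5*(-19074) = -20 - 95370 = -95390)
5671/(-38013) + I/43812 = 5671/(-38013) - 95390/43812 = 5671*(-1/38013) - 95390*1/43812 = -5671/38013 - 47695/21906 = -645752987/277570926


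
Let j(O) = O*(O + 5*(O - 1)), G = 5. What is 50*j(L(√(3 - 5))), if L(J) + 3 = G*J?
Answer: -11550 - 10250*I*√2 ≈ -11550.0 - 14496.0*I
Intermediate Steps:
L(J) = -3 + 5*J
j(O) = O*(-5 + 6*O) (j(O) = O*(O + 5*(-1 + O)) = O*(O + (-5 + 5*O)) = O*(-5 + 6*O))
50*j(L(√(3 - 5))) = 50*((-3 + 5*√(3 - 5))*(-5 + 6*(-3 + 5*√(3 - 5)))) = 50*((-3 + 5*√(-2))*(-5 + 6*(-3 + 5*√(-2)))) = 50*((-3 + 5*(I*√2))*(-5 + 6*(-3 + 5*(I*√2)))) = 50*((-3 + 5*I*√2)*(-5 + 6*(-3 + 5*I*√2))) = 50*((-3 + 5*I*√2)*(-5 + (-18 + 30*I*√2))) = 50*((-3 + 5*I*√2)*(-23 + 30*I*√2)) = 50*((-23 + 30*I*√2)*(-3 + 5*I*√2)) = 50*(-23 + 30*I*√2)*(-3 + 5*I*√2)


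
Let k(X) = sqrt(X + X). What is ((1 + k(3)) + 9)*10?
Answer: 100 + 10*sqrt(6) ≈ 124.49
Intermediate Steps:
k(X) = sqrt(2)*sqrt(X) (k(X) = sqrt(2*X) = sqrt(2)*sqrt(X))
((1 + k(3)) + 9)*10 = ((1 + sqrt(2)*sqrt(3)) + 9)*10 = ((1 + sqrt(6)) + 9)*10 = (10 + sqrt(6))*10 = 100 + 10*sqrt(6)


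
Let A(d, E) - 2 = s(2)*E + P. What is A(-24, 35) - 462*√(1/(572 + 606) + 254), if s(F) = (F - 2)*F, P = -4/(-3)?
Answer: 10/3 - 231*√352472914/589 ≈ -7359.8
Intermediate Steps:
P = 4/3 (P = -4*(-⅓) = 4/3 ≈ 1.3333)
s(F) = F*(-2 + F) (s(F) = (-2 + F)*F = F*(-2 + F))
A(d, E) = 10/3 (A(d, E) = 2 + ((2*(-2 + 2))*E + 4/3) = 2 + ((2*0)*E + 4/3) = 2 + (0*E + 4/3) = 2 + (0 + 4/3) = 2 + 4/3 = 10/3)
A(-24, 35) - 462*√(1/(572 + 606) + 254) = 10/3 - 462*√(1/(572 + 606) + 254) = 10/3 - 462*√(1/1178 + 254) = 10/3 - 231*√352472914/589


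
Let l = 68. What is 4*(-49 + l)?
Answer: 76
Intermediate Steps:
4*(-49 + l) = 4*(-49 + 68) = 4*19 = 76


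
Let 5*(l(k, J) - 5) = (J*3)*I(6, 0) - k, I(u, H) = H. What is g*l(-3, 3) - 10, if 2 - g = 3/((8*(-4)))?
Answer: 69/40 ≈ 1.7250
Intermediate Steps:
g = 67/32 (g = 2 - 3/(8*(-4)) = 2 - 3/(-32) = 2 - 3*(-1)/32 = 2 - 1*(-3/32) = 2 + 3/32 = 67/32 ≈ 2.0938)
l(k, J) = 5 - k/5 (l(k, J) = 5 + ((J*3)*0 - k)/5 = 5 + ((3*J)*0 - k)/5 = 5 + (0 - k)/5 = 5 + (-k)/5 = 5 - k/5)
g*l(-3, 3) - 10 = 67*(5 - ⅕*(-3))/32 - 10 = 67*(5 + ⅗)/32 - 10 = (67/32)*(28/5) - 10 = 469/40 - 10 = 69/40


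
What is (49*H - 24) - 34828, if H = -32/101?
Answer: -3521620/101 ≈ -34868.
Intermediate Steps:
H = -32/101 (H = -32*1/101 = -32/101 ≈ -0.31683)
(49*H - 24) - 34828 = (49*(-32/101) - 24) - 34828 = (-1568/101 - 24) - 34828 = -3992/101 - 34828 = -3521620/101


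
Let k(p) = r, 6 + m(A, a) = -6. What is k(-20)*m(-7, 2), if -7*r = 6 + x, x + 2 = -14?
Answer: -120/7 ≈ -17.143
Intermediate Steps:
x = -16 (x = -2 - 14 = -16)
m(A, a) = -12 (m(A, a) = -6 - 6 = -12)
r = 10/7 (r = -(6 - 16)/7 = -1/7*(-10) = 10/7 ≈ 1.4286)
k(p) = 10/7
k(-20)*m(-7, 2) = (10/7)*(-12) = -120/7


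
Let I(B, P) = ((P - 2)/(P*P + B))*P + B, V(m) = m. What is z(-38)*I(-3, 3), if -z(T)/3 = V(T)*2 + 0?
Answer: -570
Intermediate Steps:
z(T) = -6*T (z(T) = -3*(T*2 + 0) = -3*(2*T + 0) = -6*T)
I(B, P) = B + P*(-2 + P)/(B + P**2) (I(B, P) = ((-2 + P)/(P**2 + B))*P + B = ((-2 + P)/(B + P**2))*P + B = P*(-2 + P)/(B + P**2) + B = B + P*(-2 + P)/(B + P**2))
z(-38)*I(-3, 3) = (-6*(-38))*(((-3)**2 + 3**2 - 2*3 - 3*3**2)/(-3 + 3**2)) = 228*((9 + 9 - 6 - 3*9)/(-3 + 9)) = 228*((9 + 9 - 6 - 27)/6) = 228*((1/6)*(-15)) = 228*(-5/2) = -570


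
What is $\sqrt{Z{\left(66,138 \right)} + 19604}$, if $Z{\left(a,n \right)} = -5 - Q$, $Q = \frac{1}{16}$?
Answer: $\frac{\sqrt{313583}}{4} \approx 140.0$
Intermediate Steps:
$Q = \frac{1}{16} \approx 0.0625$
$Z{\left(a,n \right)} = - \frac{81}{16}$ ($Z{\left(a,n \right)} = -5 - \frac{1}{16} = - \frac{81}{16}$)
$\sqrt{Z{\left(66,138 \right)} + 19604} = \sqrt{- \frac{81}{16} + 19604} = \sqrt{\frac{313583}{16}} = \frac{\sqrt{313583}}{4}$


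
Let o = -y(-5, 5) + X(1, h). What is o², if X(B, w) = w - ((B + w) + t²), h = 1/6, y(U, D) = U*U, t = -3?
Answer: 1225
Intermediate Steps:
y(U, D) = U²
h = ⅙ ≈ 0.16667
X(B, w) = -9 - B (X(B, w) = w - ((B + w) + (-3)²) = w - ((B + w) + 9) = w - (9 + B + w) = w + (-9 - B - w) = -9 - B)
o = -35 (o = -1*(-5)² + (-9 - 1*1) = -1*25 + (-9 - 1) = -25 - 10 = -35)
o² = (-35)² = 1225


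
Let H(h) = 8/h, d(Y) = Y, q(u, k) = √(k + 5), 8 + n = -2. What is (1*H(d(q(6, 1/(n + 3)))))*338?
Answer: 1352*√238/17 ≈ 1226.9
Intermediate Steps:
n = -10 (n = -8 - 2 = -10)
q(u, k) = √(5 + k)
(1*H(d(q(6, 1/(n + 3)))))*338 = (1*(8/(√(5 + 1/(-10 + 3)))))*338 = (1*(8/(√(5 + 1/(-7)))))*338 = (1*(8/(√(5 - ⅐))))*338 = (1*(8/(√(34/7))))*338 = (1*(8/((√238/7))))*338 = (1*(8*(√238/34)))*338 = (1*(4*√238/17))*338 = (4*√238/17)*338 = 1352*√238/17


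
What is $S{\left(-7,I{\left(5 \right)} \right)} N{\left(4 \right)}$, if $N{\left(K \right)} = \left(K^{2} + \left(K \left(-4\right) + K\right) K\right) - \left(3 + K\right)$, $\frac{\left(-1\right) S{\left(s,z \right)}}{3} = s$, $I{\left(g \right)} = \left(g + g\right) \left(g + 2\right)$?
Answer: $-819$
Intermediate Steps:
$I{\left(g \right)} = 2 g \left(2 + g\right)$
$S{\left(s,z \right)} = - 3 s$
$N{\left(K \right)} = -3 - K - 2 K^{2}$ ($N{\left(K \right)} = \left(K^{2} + \left(- 4 K + K\right) K\right) - \left(3 + K\right) = \left(K^{2} + - 3 K K\right) - \left(3 + K\right) = \left(K^{2} - 3 K^{2}\right) - \left(3 + K\right) = - 2 K^{2} - \left(3 + K\right) = -3 - K - 2 K^{2}$)
$S{\left(-7,I{\left(5 \right)} \right)} N{\left(4 \right)} = \left(-3\right) \left(-7\right) \left(-3 - 4 - 2 \cdot 4^{2}\right) = 21 \left(-3 - 4 - 32\right) = 21 \left(-39\right) = -819$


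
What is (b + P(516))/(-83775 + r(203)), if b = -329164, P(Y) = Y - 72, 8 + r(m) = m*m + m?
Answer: 46960/6053 ≈ 7.7581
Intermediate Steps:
r(m) = -8 + m + m² (r(m) = -8 + (m*m + m) = -8 + (m² + m) = -8 + (m + m²) = -8 + m + m²)
P(Y) = -72 + Y
(b + P(516))/(-83775 + r(203)) = (-329164 + (-72 + 516))/(-83775 + (-8 + 203 + 203²)) = (-329164 + 444)/(-83775 + (-8 + 203 + 41209)) = -328720/(-83775 + 41404) = -328720/(-42371) = -328720*(-1/42371) = 46960/6053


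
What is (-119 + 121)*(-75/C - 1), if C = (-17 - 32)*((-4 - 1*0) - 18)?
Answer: -1153/539 ≈ -2.1391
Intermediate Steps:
C = 1078 (C = -49*((-4 + 0) - 18) = -49*(-4 - 18) = -49*(-22) = 1078)
(-119 + 121)*(-75/C - 1) = (-119 + 121)*(-75/1078 - 1) = 2*(-75*1/1078 - 1) = 2*(-75/1078 - 1) = 2*(-1153/1078) = -1153/539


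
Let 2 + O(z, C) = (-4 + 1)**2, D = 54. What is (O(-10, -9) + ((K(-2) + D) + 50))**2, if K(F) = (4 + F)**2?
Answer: 13225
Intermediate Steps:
O(z, C) = 7 (O(z, C) = -2 + (-4 + 1)**2 = -2 + (-3)**2 = -2 + 9 = 7)
(O(-10, -9) + ((K(-2) + D) + 50))**2 = (7 + (((4 - 2)**2 + 54) + 50))**2 = (7 + ((2**2 + 54) + 50))**2 = (7 + ((4 + 54) + 50))**2 = (7 + (58 + 50))**2 = (7 + 108)**2 = 115**2 = 13225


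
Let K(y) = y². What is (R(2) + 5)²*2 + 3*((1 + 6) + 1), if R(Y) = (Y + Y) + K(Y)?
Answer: 362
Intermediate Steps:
R(Y) = Y² + 2*Y (R(Y) = (Y + Y) + Y² = 2*Y + Y² = Y² + 2*Y)
(R(2) + 5)²*2 + 3*((1 + 6) + 1) = (2*(2 + 2) + 5)²*2 + 3*((1 + 6) + 1) = (2*4 + 5)²*2 + 3*(7 + 1) = (8 + 5)²*2 + 3*8 = 13²*2 + 24 = 169*2 + 24 = 338 + 24 = 362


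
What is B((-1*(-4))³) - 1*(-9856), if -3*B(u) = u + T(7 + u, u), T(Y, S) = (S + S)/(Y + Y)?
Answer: 698240/71 ≈ 9834.4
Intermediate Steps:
T(Y, S) = S/Y (T(Y, S) = (2*S)/((2*Y)) = (2*S)*(1/(2*Y)) = S/Y)
B(u) = -u/3 - u/(3*(7 + u)) (B(u) = -(u + u/(7 + u))/3 = -u/3 - u/(3*(7 + u)))
B((-1*(-4))³) - 1*(-9856) = (-1*(-4))³*(-8 - (-1*(-4))³)/(3*(7 + (-1*(-4))³)) - 1*(-9856) = (⅓)*4³*(-8 - 1*4³)/(7 + 4³) + 9856 = (⅓)*64*(-8 - 1*64)/(7 + 64) + 9856 = (⅓)*64*(-8 - 64)/71 + 9856 = (⅓)*64*(1/71)*(-72) + 9856 = -1536/71 + 9856 = 698240/71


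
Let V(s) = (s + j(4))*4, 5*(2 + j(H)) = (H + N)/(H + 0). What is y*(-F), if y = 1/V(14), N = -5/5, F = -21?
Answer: 35/81 ≈ 0.43210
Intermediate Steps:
N = -1 (N = -5*1/5 = -1)
j(H) = -2 + (-1 + H)/(5*H) (j(H) = -2 + ((H - 1)/(H + 0))/5 = -2 + ((-1 + H)/H)/5 = -2 + (-1 + H)/(5*H))
V(s) = -37/5 + 4*s (V(s) = (s + (1/5)*(-1 - 9*4)/4)*4 = (s + (1/5)*(1/4)*(-1 - 36))*4 = (s + (1/5)*(1/4)*(-37))*4 = (s - 37/20)*4 = (-37/20 + s)*4 = -37/5 + 4*s)
y = 5/243 (y = 1/(-37/5 + 4*14) = 1/(-37/5 + 56) = 1/(243/5) = 5/243 ≈ 0.020576)
y*(-F) = 5*(-1*(-21))/243 = (5/243)*21 = 35/81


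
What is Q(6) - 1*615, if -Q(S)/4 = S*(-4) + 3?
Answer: -531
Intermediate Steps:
Q(S) = -12 + 16*S (Q(S) = -4*(S*(-4) + 3) = -4*(-4*S + 3) = -4*(3 - 4*S) = -12 + 16*S)
Q(6) - 1*615 = (-12 + 16*6) - 1*615 = (-12 + 96) - 615 = 84 - 615 = -531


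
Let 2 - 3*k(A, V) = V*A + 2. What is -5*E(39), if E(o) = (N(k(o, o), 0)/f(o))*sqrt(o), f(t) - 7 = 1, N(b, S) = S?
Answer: 0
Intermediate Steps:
k(A, V) = -A*V/3 (k(A, V) = 2/3 - (V*A + 2)/3 = 2/3 - (A*V + 2)/3 = 2/3 - (2 + A*V)/3 = 2/3 + (-2/3 - A*V/3) = -A*V/3)
f(t) = 8 (f(t) = 7 + 1 = 8)
E(o) = 0 (E(o) = (0/8)*sqrt(o) = (0*(1/8))*sqrt(o) = 0*sqrt(o) = 0)
-5*E(39) = -5*0 = 0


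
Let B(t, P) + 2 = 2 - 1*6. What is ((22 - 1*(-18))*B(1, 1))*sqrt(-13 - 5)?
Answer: -720*I*sqrt(2) ≈ -1018.2*I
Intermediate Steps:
B(t, P) = -6 (B(t, P) = -2 + (2 - 1*6) = -2 + (2 - 6) = -2 - 4 = -6)
((22 - 1*(-18))*B(1, 1))*sqrt(-13 - 5) = ((22 - 1*(-18))*(-6))*sqrt(-13 - 5) = ((22 + 18)*(-6))*sqrt(-18) = (40*(-6))*(3*I*sqrt(2)) = -720*I*sqrt(2)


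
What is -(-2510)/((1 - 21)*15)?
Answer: -251/30 ≈ -8.3667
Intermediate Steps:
-(-2510)/((1 - 21)*15) = -(-2510)/((-20*15)) = -(-2510)/(-300) = -(-2510)*(-1)/300 = -10*251/300 = -251/30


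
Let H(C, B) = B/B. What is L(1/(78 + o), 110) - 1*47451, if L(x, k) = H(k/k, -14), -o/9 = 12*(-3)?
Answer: -47450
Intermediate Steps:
o = 324 (o = -108*(-3) = -9*(-36) = 324)
H(C, B) = 1
L(x, k) = 1
L(1/(78 + o), 110) - 1*47451 = 1 - 1*47451 = 1 - 47451 = -47450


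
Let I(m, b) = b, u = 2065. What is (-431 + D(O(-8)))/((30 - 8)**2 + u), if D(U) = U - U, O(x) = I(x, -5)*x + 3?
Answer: -431/2549 ≈ -0.16909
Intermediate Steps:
O(x) = 3 - 5*x (O(x) = -5*x + 3 = 3 - 5*x)
D(U) = 0
(-431 + D(O(-8)))/((30 - 8)**2 + u) = (-431 + 0)/((30 - 8)**2 + 2065) = -431/(22**2 + 2065) = -431/(484 + 2065) = -431/2549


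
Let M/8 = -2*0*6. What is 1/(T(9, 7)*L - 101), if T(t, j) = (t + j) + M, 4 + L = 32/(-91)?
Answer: -91/15527 ≈ -0.0058608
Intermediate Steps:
L = -396/91 (L = -4 + 32/(-91) = -4 + 32*(-1/91) = -4 - 32/91 = -396/91 ≈ -4.3516)
M = 0 (M = 8*(-2*0*6) = 8*(0*6) = 8*0 = 0)
T(t, j) = j + t (T(t, j) = (t + j) + 0 = (j + t) + 0 = j + t)
1/(T(9, 7)*L - 101) = 1/((7 + 9)*(-396/91) - 101) = 1/(16*(-396/91) - 101) = 1/(-6336/91 - 101) = 1/(-15527/91) = -91/15527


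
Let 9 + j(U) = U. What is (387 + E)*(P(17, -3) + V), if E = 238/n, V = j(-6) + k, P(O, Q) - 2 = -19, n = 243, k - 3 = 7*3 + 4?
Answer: -377116/243 ≈ -1551.9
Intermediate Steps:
j(U) = -9 + U
k = 28 (k = 3 + (7*3 + 4) = 3 + (21 + 4) = 3 + 25 = 28)
P(O, Q) = -17 (P(O, Q) = 2 - 19 = -17)
V = 13 (V = (-9 - 6) + 28 = -15 + 28 = 13)
E = 238/243 ≈ 0.97942
(387 + E)*(P(17, -3) + V) = (387 + 238/243)*(-17 + 13) = (94279/243)*(-4) = -377116/243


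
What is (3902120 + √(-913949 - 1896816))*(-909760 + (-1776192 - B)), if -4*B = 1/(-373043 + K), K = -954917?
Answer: -1391822528394296593/132796 - 14267347271681*I*√2810765/5311840 ≈ -1.0481e+13 - 4.5031e+9*I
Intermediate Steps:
B = 1/5311840 (B = -1/(4*(-373043 - 954917)) = -¼/(-1327960) = -¼*(-1/1327960) = 1/5311840 ≈ 1.8826e-7)
(3902120 + √(-913949 - 1896816))*(-909760 + (-1776192 - B)) = (3902120 + √(-913949 - 1896816))*(-909760 + (-1776192 - 1*1/5311840)) = (3902120 + √(-2810765))*(-909760 + (-1776192 - 1/5311840)) = (3902120 + I*√2810765)*(-909760 - 9434847713281/5311840) = (3902120 + I*√2810765)*(-14267347271681/5311840) = -1391822528394296593/132796 - 14267347271681*I*√2810765/5311840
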